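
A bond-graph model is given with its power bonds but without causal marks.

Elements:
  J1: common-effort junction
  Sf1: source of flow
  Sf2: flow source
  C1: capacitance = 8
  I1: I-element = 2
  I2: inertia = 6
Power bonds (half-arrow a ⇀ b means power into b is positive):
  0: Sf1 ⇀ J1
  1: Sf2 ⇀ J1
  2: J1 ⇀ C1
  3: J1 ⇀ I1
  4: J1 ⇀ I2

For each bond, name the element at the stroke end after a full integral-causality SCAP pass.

b0 |Sf1
b1 |Sf2
b2 |J1
b3 |I1
b4 |I2

β0 stroke→Sf1  (Sf1 fixes flow; stroke at Sf1)
β1 stroke→Sf2  (Sf2 fixes flow; stroke at Sf2)
β2 stroke→J1  (C1 outputs effort q/C1)
β3 stroke→I1  (J1 effort already set via bond 2)
β4 stroke→I2  (0-jn J1 has e-setter on 2)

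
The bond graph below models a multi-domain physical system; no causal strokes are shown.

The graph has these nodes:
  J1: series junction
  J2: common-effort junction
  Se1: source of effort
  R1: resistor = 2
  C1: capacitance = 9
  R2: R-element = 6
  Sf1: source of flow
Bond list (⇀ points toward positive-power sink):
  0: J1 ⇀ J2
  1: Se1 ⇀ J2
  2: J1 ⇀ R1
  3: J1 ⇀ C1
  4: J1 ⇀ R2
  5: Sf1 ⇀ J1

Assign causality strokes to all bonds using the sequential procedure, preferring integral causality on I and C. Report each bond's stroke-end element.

b1 stroke at J2  (source Se1 imposes e)
b5 stroke at Sf1  (Sf1 (Sf) sets flow on bond)
b0 stroke at J1  (J1: bond 5 brought flow, rest push out)
b2 stroke at J1  (common-f at J1 fixed by 5)
b3 stroke at J1  (J1: bond 5 brought flow, rest push out)
b4 stroke at J1  (1-jn J1 has f-setter on 5)

β0 →J1
β1 →J2
β2 →J1
β3 →J1
β4 →J1
β5 →Sf1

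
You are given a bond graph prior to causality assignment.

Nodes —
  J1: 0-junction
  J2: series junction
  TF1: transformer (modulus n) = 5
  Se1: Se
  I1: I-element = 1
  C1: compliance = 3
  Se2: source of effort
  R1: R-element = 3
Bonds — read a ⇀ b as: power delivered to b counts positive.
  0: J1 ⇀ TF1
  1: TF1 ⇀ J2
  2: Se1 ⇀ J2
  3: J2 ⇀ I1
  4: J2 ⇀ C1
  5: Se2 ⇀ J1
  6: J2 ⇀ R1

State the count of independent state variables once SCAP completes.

2  (C1, I1 all integral)

b2 →J2  (source Se1 imposes e)
b5 →J1  (Se2: effort source, stroke at far end)
b0 →TF1  (J1: bond 5 brought effort, rest push out)
b1 →J2  (TF1: transformer flips bond 0)
b3 →I1  (I1 integral (f out))
b4 →J2  (1-jn J2 has f-setter on 3)
b6 →J2  (J2: bond 3 brought flow, rest push out)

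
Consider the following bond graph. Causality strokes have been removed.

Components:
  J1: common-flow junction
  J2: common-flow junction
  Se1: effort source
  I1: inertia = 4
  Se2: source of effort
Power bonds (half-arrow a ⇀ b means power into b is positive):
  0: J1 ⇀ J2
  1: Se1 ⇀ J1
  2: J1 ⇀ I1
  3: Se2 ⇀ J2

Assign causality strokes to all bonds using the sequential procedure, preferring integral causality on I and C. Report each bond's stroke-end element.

β0 stroke at J1
β1 stroke at J1
β2 stroke at I1
β3 stroke at J2

#1 |J1  (source Se1 imposes e)
#3 |J2  (Se2 fixes effort; stroke away)
#0 |J1  (J2 needs exactly one f-in)
#2 |I1  (closing 1-jn rule on J1)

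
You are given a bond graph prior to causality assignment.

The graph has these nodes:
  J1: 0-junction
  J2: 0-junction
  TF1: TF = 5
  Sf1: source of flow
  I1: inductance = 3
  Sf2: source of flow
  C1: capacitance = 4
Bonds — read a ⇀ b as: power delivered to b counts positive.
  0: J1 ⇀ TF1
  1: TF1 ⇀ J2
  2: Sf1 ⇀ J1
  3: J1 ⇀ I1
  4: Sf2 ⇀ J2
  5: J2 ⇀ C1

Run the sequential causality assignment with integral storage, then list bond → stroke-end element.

β0 stroke→J1
β1 stroke→TF1
β2 stroke→Sf1
β3 stroke→I1
β4 stroke→Sf2
β5 stroke→J2

b2 →Sf1  (Sf1 (Sf) sets flow on bond)
b4 →Sf2  (Sf2: flow source, stroke at near end)
b3 →I1  (prefer integral on I1)
b0 →J1  (J1: last free bond brings effort in)
b1 →TF1  (TF1: transformer flips bond 0)
b5 →J2  (J2 needs exactly one e-in)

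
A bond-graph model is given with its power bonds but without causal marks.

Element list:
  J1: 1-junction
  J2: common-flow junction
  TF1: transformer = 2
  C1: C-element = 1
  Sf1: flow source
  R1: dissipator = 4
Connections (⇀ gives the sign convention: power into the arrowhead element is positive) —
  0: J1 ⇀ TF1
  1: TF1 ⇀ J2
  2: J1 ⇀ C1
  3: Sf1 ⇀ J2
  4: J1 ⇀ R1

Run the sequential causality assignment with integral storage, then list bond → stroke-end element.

b0 |TF1
b1 |J2
b2 |J1
b3 |Sf1
b4 |J1

bond 3 →Sf1  (Sf1: flow source, stroke at near end)
bond 1 →J2  (common-f at J2 fixed by 3)
bond 0 →TF1  (TF TF1: opposite of bond 1)
bond 2 →J1  (common-f at J1 fixed by 0)
bond 4 →J1  (J1 flow already set via bond 0)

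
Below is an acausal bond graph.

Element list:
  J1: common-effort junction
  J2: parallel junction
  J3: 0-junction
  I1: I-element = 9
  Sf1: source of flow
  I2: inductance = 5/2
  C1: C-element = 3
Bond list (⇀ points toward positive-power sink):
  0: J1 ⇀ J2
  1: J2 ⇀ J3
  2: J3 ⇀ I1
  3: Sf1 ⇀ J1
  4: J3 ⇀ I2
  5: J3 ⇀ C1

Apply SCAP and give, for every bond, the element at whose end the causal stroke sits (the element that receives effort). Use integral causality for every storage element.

bond 0 |J1
bond 1 |J2
bond 2 |I1
bond 3 |Sf1
bond 4 |I2
bond 5 |J3

#3 stroke→Sf1  (Sf1 fixes flow; stroke at Sf1)
#0 stroke→J1  (J1 needs exactly one e-in)
#1 stroke→J2  (only one effort-in slot at J2)
#2 stroke→I1  (I1 outputs flow p/I1)
#4 stroke→I2  (I2 outputs flow p/I2)
#5 stroke→J3  (only one effort-in slot at J3)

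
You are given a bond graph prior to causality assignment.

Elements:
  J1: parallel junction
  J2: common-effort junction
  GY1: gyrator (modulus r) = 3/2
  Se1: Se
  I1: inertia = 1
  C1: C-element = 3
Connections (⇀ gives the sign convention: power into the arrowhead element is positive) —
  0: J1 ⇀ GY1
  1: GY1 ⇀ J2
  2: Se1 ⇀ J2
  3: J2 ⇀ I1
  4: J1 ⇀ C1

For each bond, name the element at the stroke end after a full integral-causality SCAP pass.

#0 stroke at GY1
#1 stroke at GY1
#2 stroke at J2
#3 stroke at I1
#4 stroke at J1

#2 |J2  (source Se1 imposes e)
#1 |GY1  (common-e at J2 fixed by 2)
#3 |I1  (common-e at J2 fixed by 2)
#0 |GY1  (through GY1, causality inverts; strokes same side of GY1)
#4 |J1  (J1: last free bond brings effort in)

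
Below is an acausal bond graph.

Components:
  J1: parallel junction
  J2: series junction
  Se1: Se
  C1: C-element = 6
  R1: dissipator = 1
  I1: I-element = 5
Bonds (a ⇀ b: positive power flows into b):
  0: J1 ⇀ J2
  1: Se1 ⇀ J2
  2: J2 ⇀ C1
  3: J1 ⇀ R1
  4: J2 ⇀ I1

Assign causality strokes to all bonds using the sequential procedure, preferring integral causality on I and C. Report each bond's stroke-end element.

#1 stroke at J2  (source Se1 imposes e)
#2 stroke at J2  (prefer integral on C1)
#4 stroke at I1  (prefer integral on I1)
#0 stroke at J2  (J2 flow already set via bond 4)
#3 stroke at J1  (closing 0-jn rule on J1)

#0 |J2
#1 |J2
#2 |J2
#3 |J1
#4 |I1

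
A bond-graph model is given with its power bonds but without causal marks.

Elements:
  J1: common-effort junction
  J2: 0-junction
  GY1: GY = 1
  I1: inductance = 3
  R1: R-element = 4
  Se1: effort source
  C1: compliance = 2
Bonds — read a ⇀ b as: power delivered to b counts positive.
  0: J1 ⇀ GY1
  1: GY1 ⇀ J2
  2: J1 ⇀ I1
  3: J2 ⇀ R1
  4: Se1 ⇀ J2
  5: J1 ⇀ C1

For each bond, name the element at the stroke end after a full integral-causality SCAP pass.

#0 |GY1
#1 |GY1
#2 |I1
#3 |R1
#4 |J2
#5 |J1

#4 |J2  (Se1: effort source, stroke at far end)
#1 |GY1  (common-e at J2 fixed by 4)
#3 |R1  (J2: bond 4 brought effort, rest push out)
#0 |GY1  (through GY1, causality inverts; strokes same side of GY1)
#2 |I1  (prefer integral on I1)
#5 |J1  (only one effort-in slot at J1)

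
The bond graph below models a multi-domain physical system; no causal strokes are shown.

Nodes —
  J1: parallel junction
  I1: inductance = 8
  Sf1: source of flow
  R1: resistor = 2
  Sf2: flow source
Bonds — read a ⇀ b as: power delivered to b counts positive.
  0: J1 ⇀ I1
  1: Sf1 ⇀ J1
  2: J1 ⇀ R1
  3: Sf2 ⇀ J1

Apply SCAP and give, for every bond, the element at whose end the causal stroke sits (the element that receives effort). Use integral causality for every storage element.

b0 |I1
b1 |Sf1
b2 |J1
b3 |Sf2

β1 |Sf1  (Sf1 (Sf) sets flow on bond)
β3 |Sf2  (Sf2 fixes flow; stroke at Sf2)
β0 |I1  (I1 outputs flow p/I1)
β2 |J1  (closing 0-jn rule on J1)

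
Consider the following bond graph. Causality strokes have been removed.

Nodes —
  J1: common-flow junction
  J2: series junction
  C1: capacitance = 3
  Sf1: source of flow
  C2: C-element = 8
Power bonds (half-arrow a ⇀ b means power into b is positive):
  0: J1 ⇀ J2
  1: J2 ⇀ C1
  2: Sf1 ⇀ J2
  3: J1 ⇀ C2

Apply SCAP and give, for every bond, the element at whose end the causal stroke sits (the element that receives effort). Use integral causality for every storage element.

b0 stroke→J2
b1 stroke→J2
b2 stroke→Sf1
b3 stroke→J1

#2 stroke at Sf1  (Sf1: flow source, stroke at near end)
#0 stroke at J2  (common-f at J2 fixed by 2)
#1 stroke at J2  (J2 flow already set via bond 2)
#3 stroke at J1  (J1 flow already set via bond 0)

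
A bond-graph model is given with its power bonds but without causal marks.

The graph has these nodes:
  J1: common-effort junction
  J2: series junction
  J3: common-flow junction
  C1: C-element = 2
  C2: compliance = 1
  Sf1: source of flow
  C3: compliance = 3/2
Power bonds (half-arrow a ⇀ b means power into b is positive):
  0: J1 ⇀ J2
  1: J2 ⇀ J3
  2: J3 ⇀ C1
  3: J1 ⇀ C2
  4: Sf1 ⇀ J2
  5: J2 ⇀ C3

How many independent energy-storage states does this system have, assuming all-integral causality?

bond 4 stroke→Sf1  (Sf1 fixes flow; stroke at Sf1)
bond 0 stroke→J2  (1-jn J2 has f-setter on 4)
bond 1 stroke→J2  (J2: bond 4 brought flow, rest push out)
bond 5 stroke→J2  (J2 flow already set via bond 4)
bond 2 stroke→J3  (1-jn J3 has f-setter on 1)
bond 3 stroke→J1  (closing 0-jn rule on J1)

3  (C1, C2, C3 all integral)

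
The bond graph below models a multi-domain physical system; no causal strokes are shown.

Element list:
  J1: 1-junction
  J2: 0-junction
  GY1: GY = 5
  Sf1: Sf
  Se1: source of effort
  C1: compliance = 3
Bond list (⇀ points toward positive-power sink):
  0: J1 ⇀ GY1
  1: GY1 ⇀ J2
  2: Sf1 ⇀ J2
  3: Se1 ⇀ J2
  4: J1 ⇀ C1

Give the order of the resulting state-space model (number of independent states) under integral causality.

b2 stroke at Sf1  (Sf1: flow source, stroke at near end)
b3 stroke at J2  (Se1 fixes effort; stroke away)
b1 stroke at GY1  (J2 effort already set via bond 3)
b0 stroke at GY1  (GY1: gyrator matches bond 1)
b4 stroke at J1  (common-f at J1 fixed by 0)

1  (C1 all integral)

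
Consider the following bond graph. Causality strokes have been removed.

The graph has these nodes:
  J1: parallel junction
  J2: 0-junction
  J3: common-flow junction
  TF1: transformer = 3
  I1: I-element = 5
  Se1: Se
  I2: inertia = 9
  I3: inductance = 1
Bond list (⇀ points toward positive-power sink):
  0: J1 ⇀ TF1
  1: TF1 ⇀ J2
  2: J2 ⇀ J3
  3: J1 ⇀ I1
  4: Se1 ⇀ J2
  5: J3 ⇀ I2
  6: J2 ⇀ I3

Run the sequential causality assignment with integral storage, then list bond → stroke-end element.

β4 →J2  (Se1 (Se) sets effort on bond)
β1 →TF1  (J2 effort already set via bond 4)
β2 →J3  (common-e at J2 fixed by 4)
β6 →I3  (common-e at J2 fixed by 4)
β5 →I2  (only one flow-in slot at J3)
β0 →J1  (TF TF1: opposite of bond 1)
β3 →I1  (0-jn J1 has e-setter on 0)

β0 |J1
β1 |TF1
β2 |J3
β3 |I1
β4 |J2
β5 |I2
β6 |I3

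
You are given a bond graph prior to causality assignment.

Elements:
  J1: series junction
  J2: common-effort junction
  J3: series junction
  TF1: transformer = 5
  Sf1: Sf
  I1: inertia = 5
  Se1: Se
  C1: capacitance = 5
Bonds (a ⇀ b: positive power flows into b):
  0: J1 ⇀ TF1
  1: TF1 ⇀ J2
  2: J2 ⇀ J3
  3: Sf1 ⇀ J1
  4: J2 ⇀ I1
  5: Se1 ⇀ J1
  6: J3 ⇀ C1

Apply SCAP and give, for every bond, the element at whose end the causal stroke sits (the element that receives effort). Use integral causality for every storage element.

b3 stroke at Sf1  (Sf1 fixes flow; stroke at Sf1)
b5 stroke at J1  (Se1 fixes effort; stroke away)
b0 stroke at J1  (J1 flow already set via bond 3)
b1 stroke at TF1  (TF1: transformer flips bond 0)
b4 stroke at I1  (I1: I, integral causality)
b2 stroke at J2  (J2: last free bond brings effort in)
b6 stroke at J3  (common-f at J3 fixed by 2)

b0 stroke→J1
b1 stroke→TF1
b2 stroke→J2
b3 stroke→Sf1
b4 stroke→I1
b5 stroke→J1
b6 stroke→J3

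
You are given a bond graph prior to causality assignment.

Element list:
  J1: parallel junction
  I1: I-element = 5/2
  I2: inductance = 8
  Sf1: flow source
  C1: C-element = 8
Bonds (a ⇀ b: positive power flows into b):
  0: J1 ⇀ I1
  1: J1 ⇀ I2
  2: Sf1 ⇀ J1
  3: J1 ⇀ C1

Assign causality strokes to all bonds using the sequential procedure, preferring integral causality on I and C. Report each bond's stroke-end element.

bond 0 stroke→I1
bond 1 stroke→I2
bond 2 stroke→Sf1
bond 3 stroke→J1

β2 |Sf1  (Sf1 (Sf) sets flow on bond)
β0 |I1  (prefer integral on I1)
β1 |I2  (prefer integral on I2)
β3 |J1  (J1: last free bond brings effort in)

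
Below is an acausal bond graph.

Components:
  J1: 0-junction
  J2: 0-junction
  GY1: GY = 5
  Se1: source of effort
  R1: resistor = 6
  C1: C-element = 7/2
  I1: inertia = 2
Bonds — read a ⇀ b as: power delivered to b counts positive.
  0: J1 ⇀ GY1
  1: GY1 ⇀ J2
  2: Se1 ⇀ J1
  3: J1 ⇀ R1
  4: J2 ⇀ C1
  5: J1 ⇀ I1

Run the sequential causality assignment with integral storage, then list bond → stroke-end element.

#0 →GY1
#1 →GY1
#2 →J1
#3 →R1
#4 →J2
#5 →I1

β2 stroke→J1  (source Se1 imposes e)
β0 stroke→GY1  (0-jn J1 has e-setter on 2)
β3 stroke→R1  (J1 effort already set via bond 2)
β5 stroke→I1  (0-jn J1 has e-setter on 2)
β1 stroke→GY1  (GY1 both-in/both-out from 0)
β4 stroke→J2  (only one effort-in slot at J2)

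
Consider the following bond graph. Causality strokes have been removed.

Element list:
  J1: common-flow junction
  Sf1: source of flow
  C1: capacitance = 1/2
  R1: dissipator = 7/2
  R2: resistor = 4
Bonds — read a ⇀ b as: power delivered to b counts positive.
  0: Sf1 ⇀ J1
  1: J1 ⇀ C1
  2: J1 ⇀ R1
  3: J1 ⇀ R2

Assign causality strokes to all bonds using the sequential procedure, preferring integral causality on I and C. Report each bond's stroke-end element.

β0 stroke→Sf1  (Sf1: flow source, stroke at near end)
β1 stroke→J1  (J1: bond 0 brought flow, rest push out)
β2 stroke→J1  (J1 flow already set via bond 0)
β3 stroke→J1  (1-jn J1 has f-setter on 0)

b0 →Sf1
b1 →J1
b2 →J1
b3 →J1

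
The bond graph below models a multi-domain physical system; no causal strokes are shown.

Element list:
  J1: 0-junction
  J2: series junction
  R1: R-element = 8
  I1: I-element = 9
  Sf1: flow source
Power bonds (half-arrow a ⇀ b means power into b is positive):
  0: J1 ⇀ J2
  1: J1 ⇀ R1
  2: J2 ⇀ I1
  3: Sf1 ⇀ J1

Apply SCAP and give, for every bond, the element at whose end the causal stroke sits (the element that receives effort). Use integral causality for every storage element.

β3 →Sf1  (source Sf1 imposes f)
β2 →I1  (I1 integral (f out))
β0 →J2  (J2: bond 2 brought flow, rest push out)
β1 →J1  (closing 0-jn rule on J1)

bond 0 stroke→J2
bond 1 stroke→J1
bond 2 stroke→I1
bond 3 stroke→Sf1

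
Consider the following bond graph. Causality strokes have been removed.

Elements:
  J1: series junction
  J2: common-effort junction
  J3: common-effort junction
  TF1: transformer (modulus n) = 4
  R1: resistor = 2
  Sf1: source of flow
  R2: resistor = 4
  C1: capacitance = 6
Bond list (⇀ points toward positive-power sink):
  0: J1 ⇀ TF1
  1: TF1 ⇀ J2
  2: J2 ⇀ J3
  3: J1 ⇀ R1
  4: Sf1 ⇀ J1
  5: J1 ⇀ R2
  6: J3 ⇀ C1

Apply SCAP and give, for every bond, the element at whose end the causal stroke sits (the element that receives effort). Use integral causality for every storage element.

β4 stroke→Sf1  (Sf1 (Sf) sets flow on bond)
β0 stroke→J1  (common-f at J1 fixed by 4)
β3 stroke→J1  (J1: bond 4 brought flow, rest push out)
β5 stroke→J1  (J1 flow already set via bond 4)
β1 stroke→TF1  (TF TF1: opposite of bond 0)
β2 stroke→J2  (J2 needs exactly one e-in)
β6 stroke→J3  (only one effort-in slot at J3)

#0 →J1
#1 →TF1
#2 →J2
#3 →J1
#4 →Sf1
#5 →J1
#6 →J3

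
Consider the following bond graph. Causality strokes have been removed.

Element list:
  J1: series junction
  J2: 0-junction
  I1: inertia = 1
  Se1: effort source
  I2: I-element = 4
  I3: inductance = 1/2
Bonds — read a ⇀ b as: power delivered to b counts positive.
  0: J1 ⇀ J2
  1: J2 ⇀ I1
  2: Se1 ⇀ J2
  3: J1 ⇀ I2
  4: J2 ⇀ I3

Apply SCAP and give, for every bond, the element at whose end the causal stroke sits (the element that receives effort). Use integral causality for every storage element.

b2 |J2  (Se1: effort source, stroke at far end)
b0 |J1  (common-e at J2 fixed by 2)
b1 |I1  (J2 effort already set via bond 2)
b4 |I3  (J2 effort already set via bond 2)
b3 |I2  (J1 needs exactly one f-in)

#0 →J1
#1 →I1
#2 →J2
#3 →I2
#4 →I3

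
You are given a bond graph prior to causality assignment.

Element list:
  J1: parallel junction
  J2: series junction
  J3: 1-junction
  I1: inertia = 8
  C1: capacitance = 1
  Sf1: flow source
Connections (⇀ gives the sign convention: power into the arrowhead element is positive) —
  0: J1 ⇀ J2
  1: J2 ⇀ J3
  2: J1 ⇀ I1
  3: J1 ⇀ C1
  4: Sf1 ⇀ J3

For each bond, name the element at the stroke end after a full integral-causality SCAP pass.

β4 |Sf1  (Sf1 (Sf) sets flow on bond)
β1 |J3  (common-f at J3 fixed by 4)
β0 |J2  (common-f at J2 fixed by 1)
β2 |I1  (prefer integral on I1)
β3 |J1  (closing 0-jn rule on J1)

β0 |J2
β1 |J3
β2 |I1
β3 |J1
β4 |Sf1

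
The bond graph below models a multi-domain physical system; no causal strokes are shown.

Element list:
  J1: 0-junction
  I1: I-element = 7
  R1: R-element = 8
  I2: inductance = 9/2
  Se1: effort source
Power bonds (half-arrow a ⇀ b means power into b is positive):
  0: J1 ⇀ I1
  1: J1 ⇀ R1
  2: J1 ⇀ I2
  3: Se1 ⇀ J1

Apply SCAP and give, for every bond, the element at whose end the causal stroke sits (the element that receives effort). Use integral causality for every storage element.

#0 stroke→I1
#1 stroke→R1
#2 stroke→I2
#3 stroke→J1

bond 3 stroke→J1  (Se1 fixes effort; stroke away)
bond 0 stroke→I1  (J1 effort already set via bond 3)
bond 1 stroke→R1  (J1: bond 3 brought effort, rest push out)
bond 2 stroke→I2  (common-e at J1 fixed by 3)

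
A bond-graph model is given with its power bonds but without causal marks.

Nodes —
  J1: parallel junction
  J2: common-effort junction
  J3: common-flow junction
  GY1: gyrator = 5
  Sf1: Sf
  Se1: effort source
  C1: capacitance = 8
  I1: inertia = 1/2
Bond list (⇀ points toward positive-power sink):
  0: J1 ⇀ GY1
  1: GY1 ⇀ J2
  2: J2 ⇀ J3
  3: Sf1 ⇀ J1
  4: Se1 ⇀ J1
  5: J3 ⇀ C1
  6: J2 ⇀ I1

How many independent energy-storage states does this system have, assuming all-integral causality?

β3 stroke→Sf1  (Sf1 (Sf) sets flow on bond)
β4 stroke→J1  (Se1 fixes effort; stroke away)
β0 stroke→GY1  (common-e at J1 fixed by 4)
β1 stroke→GY1  (GY GY1: same side as bond 0)
β5 stroke→J3  (prefer integral on C1)
β2 stroke→J2  (J3: last free bond brings flow in)
β6 stroke→I1  (J2: bond 2 brought effort, rest push out)

2  (C1, I1 all integral)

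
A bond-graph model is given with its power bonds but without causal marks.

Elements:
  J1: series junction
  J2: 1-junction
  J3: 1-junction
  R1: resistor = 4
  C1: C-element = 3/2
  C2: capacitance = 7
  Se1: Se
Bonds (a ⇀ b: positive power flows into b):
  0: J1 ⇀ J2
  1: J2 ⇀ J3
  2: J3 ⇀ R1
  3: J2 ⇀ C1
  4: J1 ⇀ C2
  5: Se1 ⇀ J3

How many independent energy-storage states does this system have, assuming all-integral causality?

2  (C1, C2 all integral)

bond 5 stroke at J3  (source Se1 imposes e)
bond 3 stroke at J2  (C1: C, integral causality)
bond 4 stroke at J1  (C2: C, integral causality)
bond 0 stroke at J2  (closing 1-jn rule on J1)
bond 1 stroke at J3  (J2 needs exactly one f-in)
bond 2 stroke at R1  (only one flow-in slot at J3)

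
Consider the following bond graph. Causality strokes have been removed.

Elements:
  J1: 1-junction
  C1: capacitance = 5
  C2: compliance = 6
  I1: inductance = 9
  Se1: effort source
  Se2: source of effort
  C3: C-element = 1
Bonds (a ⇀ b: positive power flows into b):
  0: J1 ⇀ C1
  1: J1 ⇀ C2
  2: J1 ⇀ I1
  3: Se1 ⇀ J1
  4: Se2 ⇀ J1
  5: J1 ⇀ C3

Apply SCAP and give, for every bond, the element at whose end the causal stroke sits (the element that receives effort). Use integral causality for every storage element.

#0 |J1
#1 |J1
#2 |I1
#3 |J1
#4 |J1
#5 |J1

β3 →J1  (source Se1 imposes e)
β4 →J1  (Se2 fixes effort; stroke away)
β0 →J1  (C1 outputs effort q/C1)
β1 →J1  (C2 integral (e out))
β2 →I1  (I1: I, integral causality)
β5 →J1  (J1: bond 2 brought flow, rest push out)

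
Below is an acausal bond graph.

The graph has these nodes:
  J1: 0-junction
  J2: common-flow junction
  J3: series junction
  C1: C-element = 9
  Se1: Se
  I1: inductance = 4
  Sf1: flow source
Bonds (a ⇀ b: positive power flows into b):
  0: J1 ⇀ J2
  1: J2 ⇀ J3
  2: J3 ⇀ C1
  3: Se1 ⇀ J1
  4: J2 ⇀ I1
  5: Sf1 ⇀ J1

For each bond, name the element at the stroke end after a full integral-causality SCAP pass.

b3 stroke at J1  (Se1 fixes effort; stroke away)
b5 stroke at Sf1  (Sf1 fixes flow; stroke at Sf1)
b0 stroke at J2  (J1: bond 3 brought effort, rest push out)
b2 stroke at J3  (C1 integral (e out))
b1 stroke at J2  (J3: last free bond brings flow in)
b4 stroke at I1  (J2: last free bond brings flow in)

bond 0 stroke at J2
bond 1 stroke at J2
bond 2 stroke at J3
bond 3 stroke at J1
bond 4 stroke at I1
bond 5 stroke at Sf1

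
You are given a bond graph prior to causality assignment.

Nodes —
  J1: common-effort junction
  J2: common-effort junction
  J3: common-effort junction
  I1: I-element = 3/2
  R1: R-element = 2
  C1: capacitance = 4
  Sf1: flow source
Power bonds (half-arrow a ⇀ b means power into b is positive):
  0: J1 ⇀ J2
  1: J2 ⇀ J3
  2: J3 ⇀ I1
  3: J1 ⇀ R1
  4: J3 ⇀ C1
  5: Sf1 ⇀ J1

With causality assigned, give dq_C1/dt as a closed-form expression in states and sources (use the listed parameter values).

dq_C1/dt = F_Sf1 - 2*p_I1/3 - q_C1/8

b5 |Sf1  (Sf1 (Sf) sets flow on bond)
b2 |I1  (I1 outputs flow p/I1)
b4 |J3  (prefer integral on C1)
b1 |J2  (J3: bond 4 brought effort, rest push out)
b0 |J1  (common-e at J2 fixed by 1)
b3 |R1  (J1 effort already set via bond 0)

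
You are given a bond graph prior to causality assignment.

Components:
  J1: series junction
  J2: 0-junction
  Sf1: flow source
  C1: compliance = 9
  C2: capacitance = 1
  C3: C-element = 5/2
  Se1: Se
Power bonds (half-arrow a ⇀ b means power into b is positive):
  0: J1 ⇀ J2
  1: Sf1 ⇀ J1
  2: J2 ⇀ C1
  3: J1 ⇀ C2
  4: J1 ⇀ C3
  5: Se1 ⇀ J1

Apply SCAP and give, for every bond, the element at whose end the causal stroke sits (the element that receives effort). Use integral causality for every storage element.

b0 →J1
b1 →Sf1
b2 →J2
b3 →J1
b4 →J1
b5 →J1

β1 |Sf1  (source Sf1 imposes f)
β5 |J1  (Se1 fixes effort; stroke away)
β0 |J1  (J1 flow already set via bond 1)
β3 |J1  (1-jn J1 has f-setter on 1)
β4 |J1  (common-f at J1 fixed by 1)
β2 |J2  (closing 0-jn rule on J2)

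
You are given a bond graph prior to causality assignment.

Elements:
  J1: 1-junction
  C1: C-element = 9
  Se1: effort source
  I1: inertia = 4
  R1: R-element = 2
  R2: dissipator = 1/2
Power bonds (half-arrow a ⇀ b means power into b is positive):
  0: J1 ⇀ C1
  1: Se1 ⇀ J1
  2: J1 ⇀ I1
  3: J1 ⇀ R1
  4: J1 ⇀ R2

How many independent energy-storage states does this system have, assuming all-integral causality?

2  (C1, I1 all integral)

bond 1 stroke at J1  (source Se1 imposes e)
bond 0 stroke at J1  (C1: C, integral causality)
bond 2 stroke at I1  (prefer integral on I1)
bond 3 stroke at J1  (common-f at J1 fixed by 2)
bond 4 stroke at J1  (1-jn J1 has f-setter on 2)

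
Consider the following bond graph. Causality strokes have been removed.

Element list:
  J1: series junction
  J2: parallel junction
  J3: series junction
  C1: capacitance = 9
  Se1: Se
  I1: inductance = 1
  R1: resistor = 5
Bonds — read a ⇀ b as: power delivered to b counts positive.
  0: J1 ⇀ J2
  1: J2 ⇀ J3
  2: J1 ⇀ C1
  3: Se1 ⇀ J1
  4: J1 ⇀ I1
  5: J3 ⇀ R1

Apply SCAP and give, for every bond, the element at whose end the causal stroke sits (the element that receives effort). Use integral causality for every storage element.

b3 |J1  (source Se1 imposes e)
b2 |J1  (prefer integral on C1)
b4 |I1  (I1 integral (f out))
b0 |J1  (common-f at J1 fixed by 4)
b1 |J2  (J2: last free bond brings effort in)
b5 |J3  (J3 flow already set via bond 1)

#0 stroke→J1
#1 stroke→J2
#2 stroke→J1
#3 stroke→J1
#4 stroke→I1
#5 stroke→J3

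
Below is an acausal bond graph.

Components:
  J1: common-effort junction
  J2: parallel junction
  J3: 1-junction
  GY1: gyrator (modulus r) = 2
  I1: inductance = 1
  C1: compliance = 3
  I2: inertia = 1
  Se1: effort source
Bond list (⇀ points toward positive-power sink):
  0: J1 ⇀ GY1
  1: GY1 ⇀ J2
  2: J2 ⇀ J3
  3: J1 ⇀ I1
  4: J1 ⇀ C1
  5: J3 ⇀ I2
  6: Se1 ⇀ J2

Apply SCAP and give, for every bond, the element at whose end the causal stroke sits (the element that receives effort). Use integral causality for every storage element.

bond 0 |GY1
bond 1 |GY1
bond 2 |J3
bond 3 |I1
bond 4 |J1
bond 5 |I2
bond 6 |J2

#6 stroke→J2  (Se1 (Se) sets effort on bond)
#1 stroke→GY1  (common-e at J2 fixed by 6)
#2 stroke→J3  (J2 effort already set via bond 6)
#5 stroke→I2  (only one flow-in slot at J3)
#0 stroke→GY1  (through GY1, causality inverts; strokes same side of GY1)
#3 stroke→I1  (I1 integral (f out))
#4 stroke→J1  (J1: last free bond brings effort in)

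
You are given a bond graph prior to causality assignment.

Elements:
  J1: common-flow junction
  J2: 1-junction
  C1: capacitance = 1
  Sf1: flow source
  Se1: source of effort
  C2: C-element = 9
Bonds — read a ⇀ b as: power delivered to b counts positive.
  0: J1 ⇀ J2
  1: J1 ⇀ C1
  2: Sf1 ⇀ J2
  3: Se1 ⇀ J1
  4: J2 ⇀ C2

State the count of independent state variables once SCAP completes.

β2 stroke→Sf1  (Sf1 (Sf) sets flow on bond)
β3 stroke→J1  (Se1 fixes effort; stroke away)
β0 stroke→J2  (1-jn J2 has f-setter on 2)
β4 stroke→J2  (1-jn J2 has f-setter on 2)
β1 stroke→J1  (J1 flow already set via bond 0)

2  (C1, C2 all integral)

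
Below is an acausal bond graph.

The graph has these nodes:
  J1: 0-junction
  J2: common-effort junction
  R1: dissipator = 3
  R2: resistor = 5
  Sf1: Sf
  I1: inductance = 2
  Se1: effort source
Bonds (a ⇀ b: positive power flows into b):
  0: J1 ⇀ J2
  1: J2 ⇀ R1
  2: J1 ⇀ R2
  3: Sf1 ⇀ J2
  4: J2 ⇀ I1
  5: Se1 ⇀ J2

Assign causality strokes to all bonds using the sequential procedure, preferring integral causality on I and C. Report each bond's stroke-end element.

#3 stroke at Sf1  (Sf1 (Sf) sets flow on bond)
#5 stroke at J2  (Se1 fixes effort; stroke away)
#0 stroke at J1  (common-e at J2 fixed by 5)
#1 stroke at R1  (J2: bond 5 brought effort, rest push out)
#4 stroke at I1  (J2 effort already set via bond 5)
#2 stroke at R2  (common-e at J1 fixed by 0)

β0 |J1
β1 |R1
β2 |R2
β3 |Sf1
β4 |I1
β5 |J2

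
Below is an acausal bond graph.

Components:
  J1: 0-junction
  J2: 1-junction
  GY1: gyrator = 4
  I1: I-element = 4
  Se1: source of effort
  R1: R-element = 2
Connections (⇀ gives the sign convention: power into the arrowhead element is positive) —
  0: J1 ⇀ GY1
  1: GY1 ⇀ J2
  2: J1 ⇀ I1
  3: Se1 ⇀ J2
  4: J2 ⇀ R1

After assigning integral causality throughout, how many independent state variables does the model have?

#3 stroke→J2  (Se1: effort source, stroke at far end)
#2 stroke→I1  (I1 outputs flow p/I1)
#0 stroke→J1  (only one effort-in slot at J1)
#1 stroke→J2  (GY GY1: same side as bond 0)
#4 stroke→R1  (only one flow-in slot at J2)

1  (I1 all integral)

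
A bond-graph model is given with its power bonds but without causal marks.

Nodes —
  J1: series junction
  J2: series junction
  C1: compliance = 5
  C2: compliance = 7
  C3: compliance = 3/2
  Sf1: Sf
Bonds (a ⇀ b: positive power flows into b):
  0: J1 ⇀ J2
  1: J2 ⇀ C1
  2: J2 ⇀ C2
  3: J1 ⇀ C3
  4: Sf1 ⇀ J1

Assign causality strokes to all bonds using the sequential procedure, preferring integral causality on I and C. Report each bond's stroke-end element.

β4 stroke→Sf1  (Sf1: flow source, stroke at near end)
β0 stroke→J1  (1-jn J1 has f-setter on 4)
β3 stroke→J1  (J1 flow already set via bond 4)
β1 stroke→J2  (common-f at J2 fixed by 0)
β2 stroke→J2  (common-f at J2 fixed by 0)

b0 |J1
b1 |J2
b2 |J2
b3 |J1
b4 |Sf1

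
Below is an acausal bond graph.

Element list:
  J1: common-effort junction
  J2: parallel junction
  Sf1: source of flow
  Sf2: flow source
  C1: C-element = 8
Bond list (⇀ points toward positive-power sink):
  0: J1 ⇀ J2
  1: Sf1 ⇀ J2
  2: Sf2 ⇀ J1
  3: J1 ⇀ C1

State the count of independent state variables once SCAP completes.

β1 stroke→Sf1  (Sf1 fixes flow; stroke at Sf1)
β2 stroke→Sf2  (source Sf2 imposes f)
β0 stroke→J2  (J2 needs exactly one e-in)
β3 stroke→J1  (closing 0-jn rule on J1)

1  (C1 all integral)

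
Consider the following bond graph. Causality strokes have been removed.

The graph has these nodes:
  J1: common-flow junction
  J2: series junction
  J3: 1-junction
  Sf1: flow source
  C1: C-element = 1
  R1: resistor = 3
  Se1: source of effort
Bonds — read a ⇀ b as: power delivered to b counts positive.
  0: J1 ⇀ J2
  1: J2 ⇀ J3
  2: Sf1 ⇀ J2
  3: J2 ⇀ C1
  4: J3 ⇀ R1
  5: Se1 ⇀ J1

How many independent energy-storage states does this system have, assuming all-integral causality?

b2 stroke→Sf1  (Sf1 fixes flow; stroke at Sf1)
b5 stroke→J1  (Se1 fixes effort; stroke away)
b0 stroke→J2  (closing 1-jn rule on J1)
b1 stroke→J2  (J2 flow already set via bond 2)
b3 stroke→J2  (J2: bond 2 brought flow, rest push out)
b4 stroke→J3  (J3: bond 1 brought flow, rest push out)

1  (C1 all integral)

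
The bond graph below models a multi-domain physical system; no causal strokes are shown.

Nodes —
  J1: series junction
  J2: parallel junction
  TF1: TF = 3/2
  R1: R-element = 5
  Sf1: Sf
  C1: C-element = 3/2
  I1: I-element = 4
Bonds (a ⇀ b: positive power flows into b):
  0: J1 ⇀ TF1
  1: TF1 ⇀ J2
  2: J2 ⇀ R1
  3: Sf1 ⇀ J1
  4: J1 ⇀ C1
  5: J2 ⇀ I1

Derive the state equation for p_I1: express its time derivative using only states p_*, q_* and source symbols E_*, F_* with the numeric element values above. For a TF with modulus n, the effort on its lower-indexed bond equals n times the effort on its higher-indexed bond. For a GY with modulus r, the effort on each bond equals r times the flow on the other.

b3 stroke→Sf1  (Sf1 (Sf) sets flow on bond)
b0 stroke→J1  (1-jn J1 has f-setter on 3)
b4 stroke→J1  (J1: bond 3 brought flow, rest push out)
b1 stroke→TF1  (TF1 one-in-one-out from 0)
b5 stroke→I1  (prefer integral on I1)
b2 stroke→J2  (J2 needs exactly one e-in)

dp_I1/dt = 15*F_Sf1/2 - 5*p_I1/4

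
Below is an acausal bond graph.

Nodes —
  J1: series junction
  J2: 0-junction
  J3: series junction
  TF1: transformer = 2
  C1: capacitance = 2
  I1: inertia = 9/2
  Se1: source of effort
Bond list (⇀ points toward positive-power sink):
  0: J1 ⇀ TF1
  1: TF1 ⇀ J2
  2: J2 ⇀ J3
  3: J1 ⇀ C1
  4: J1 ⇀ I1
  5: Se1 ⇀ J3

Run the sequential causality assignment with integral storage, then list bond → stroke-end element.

β0 |J1
β1 |TF1
β2 |J2
β3 |J1
β4 |I1
β5 |J3

β5 stroke at J3  (Se1 (Se) sets effort on bond)
β2 stroke at J2  (J3: last free bond brings flow in)
β1 stroke at TF1  (J2 effort already set via bond 2)
β0 stroke at J1  (TF1: transformer flips bond 1)
β3 stroke at J1  (C1 integral (e out))
β4 stroke at I1  (closing 1-jn rule on J1)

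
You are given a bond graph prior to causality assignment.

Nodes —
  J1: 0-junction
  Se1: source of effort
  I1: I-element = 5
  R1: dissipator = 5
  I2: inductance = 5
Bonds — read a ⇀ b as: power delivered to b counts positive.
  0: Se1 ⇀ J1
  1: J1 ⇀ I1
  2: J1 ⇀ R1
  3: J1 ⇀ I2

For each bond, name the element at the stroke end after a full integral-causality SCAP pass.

#0 stroke at J1  (source Se1 imposes e)
#1 stroke at I1  (0-jn J1 has e-setter on 0)
#2 stroke at R1  (0-jn J1 has e-setter on 0)
#3 stroke at I2  (J1 effort already set via bond 0)

bond 0 →J1
bond 1 →I1
bond 2 →R1
bond 3 →I2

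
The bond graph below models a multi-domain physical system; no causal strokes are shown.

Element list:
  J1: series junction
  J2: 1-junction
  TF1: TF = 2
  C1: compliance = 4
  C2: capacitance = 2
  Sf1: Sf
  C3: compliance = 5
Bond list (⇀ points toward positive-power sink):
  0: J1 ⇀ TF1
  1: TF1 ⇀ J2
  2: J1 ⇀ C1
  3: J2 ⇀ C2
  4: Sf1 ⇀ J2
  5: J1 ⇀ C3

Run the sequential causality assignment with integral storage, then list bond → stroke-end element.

#4 |Sf1  (source Sf1 imposes f)
#1 |J2  (J2 flow already set via bond 4)
#3 |J2  (J2 flow already set via bond 4)
#0 |TF1  (through TF1, causality passes straight; one stroke at TF1)
#2 |J1  (common-f at J1 fixed by 0)
#5 |J1  (J1: bond 0 brought flow, rest push out)

#0 stroke at TF1
#1 stroke at J2
#2 stroke at J1
#3 stroke at J2
#4 stroke at Sf1
#5 stroke at J1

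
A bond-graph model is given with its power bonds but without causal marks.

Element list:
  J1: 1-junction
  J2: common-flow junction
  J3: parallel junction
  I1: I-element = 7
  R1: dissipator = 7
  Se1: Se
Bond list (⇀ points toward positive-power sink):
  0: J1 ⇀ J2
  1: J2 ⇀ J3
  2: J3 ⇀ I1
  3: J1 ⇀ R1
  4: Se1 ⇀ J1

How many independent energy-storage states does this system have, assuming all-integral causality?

β4 stroke→J1  (Se1: effort source, stroke at far end)
β2 stroke→I1  (I1 integral (f out))
β1 stroke→J3  (only one effort-in slot at J3)
β0 stroke→J2  (J2: bond 1 brought flow, rest push out)
β3 stroke→J1  (J1 flow already set via bond 0)

1  (I1 all integral)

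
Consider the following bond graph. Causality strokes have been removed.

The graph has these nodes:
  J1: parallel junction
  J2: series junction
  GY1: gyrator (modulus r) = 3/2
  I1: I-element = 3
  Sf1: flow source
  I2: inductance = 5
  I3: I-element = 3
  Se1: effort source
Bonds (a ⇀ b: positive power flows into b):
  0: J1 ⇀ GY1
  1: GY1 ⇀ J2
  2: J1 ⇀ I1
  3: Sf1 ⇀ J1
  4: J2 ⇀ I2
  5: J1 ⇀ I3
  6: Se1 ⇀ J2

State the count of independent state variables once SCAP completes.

3  (I1, I2, I3 all integral)

β3 stroke at Sf1  (source Sf1 imposes f)
β6 stroke at J2  (Se1 fixes effort; stroke away)
β2 stroke at I1  (prefer integral on I1)
β4 stroke at I2  (prefer integral on I2)
β1 stroke at J2  (J2: bond 4 brought flow, rest push out)
β0 stroke at J1  (GY1 both-in/both-out from 1)
β5 stroke at I3  (0-jn J1 has e-setter on 0)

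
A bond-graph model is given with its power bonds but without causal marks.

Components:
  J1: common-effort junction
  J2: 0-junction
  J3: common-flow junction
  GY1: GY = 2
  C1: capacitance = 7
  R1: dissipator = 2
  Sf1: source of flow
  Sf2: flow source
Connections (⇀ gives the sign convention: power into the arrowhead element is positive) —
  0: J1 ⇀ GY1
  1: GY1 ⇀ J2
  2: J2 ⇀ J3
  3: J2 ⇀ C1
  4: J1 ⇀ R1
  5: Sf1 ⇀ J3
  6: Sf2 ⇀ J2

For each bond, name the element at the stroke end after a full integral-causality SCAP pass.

b5 stroke at Sf1  (Sf1 (Sf) sets flow on bond)
b6 stroke at Sf2  (Sf2: flow source, stroke at near end)
b2 stroke at J3  (common-f at J3 fixed by 5)
b3 stroke at J2  (C1 outputs effort q/C1)
b1 stroke at GY1  (common-e at J2 fixed by 3)
b0 stroke at GY1  (GY1: gyrator matches bond 1)
b4 stroke at J1  (closing 0-jn rule on J1)

b0 |GY1
b1 |GY1
b2 |J3
b3 |J2
b4 |J1
b5 |Sf1
b6 |Sf2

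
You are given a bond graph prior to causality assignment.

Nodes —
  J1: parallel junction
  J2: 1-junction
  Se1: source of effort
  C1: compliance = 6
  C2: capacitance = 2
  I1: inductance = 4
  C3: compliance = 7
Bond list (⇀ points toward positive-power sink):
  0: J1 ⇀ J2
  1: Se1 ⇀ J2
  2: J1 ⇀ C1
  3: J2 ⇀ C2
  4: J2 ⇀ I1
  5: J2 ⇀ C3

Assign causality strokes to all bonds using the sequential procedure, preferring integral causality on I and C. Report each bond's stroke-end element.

β0 stroke→J2
β1 stroke→J2
β2 stroke→J1
β3 stroke→J2
β4 stroke→I1
β5 stroke→J2

#1 →J2  (Se1 (Se) sets effort on bond)
#2 →J1  (C1 outputs effort q/C1)
#0 →J2  (0-jn J1 has e-setter on 2)
#3 →J2  (prefer integral on C2)
#4 →I1  (I1 integral (f out))
#5 →J2  (1-jn J2 has f-setter on 4)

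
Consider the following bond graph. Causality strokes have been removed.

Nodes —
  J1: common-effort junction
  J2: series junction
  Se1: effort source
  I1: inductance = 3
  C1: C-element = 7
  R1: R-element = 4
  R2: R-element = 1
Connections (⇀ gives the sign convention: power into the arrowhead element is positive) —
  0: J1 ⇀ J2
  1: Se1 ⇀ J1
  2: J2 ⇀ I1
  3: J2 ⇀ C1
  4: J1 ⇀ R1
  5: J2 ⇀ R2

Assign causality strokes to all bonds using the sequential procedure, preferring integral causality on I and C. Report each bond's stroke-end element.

bond 1 |J1  (source Se1 imposes e)
bond 0 |J2  (J1 effort already set via bond 1)
bond 4 |R1  (common-e at J1 fixed by 1)
bond 2 |I1  (I1 outputs flow p/I1)
bond 3 |J2  (J2 flow already set via bond 2)
bond 5 |J2  (J2: bond 2 brought flow, rest push out)

bond 0 |J2
bond 1 |J1
bond 2 |I1
bond 3 |J2
bond 4 |R1
bond 5 |J2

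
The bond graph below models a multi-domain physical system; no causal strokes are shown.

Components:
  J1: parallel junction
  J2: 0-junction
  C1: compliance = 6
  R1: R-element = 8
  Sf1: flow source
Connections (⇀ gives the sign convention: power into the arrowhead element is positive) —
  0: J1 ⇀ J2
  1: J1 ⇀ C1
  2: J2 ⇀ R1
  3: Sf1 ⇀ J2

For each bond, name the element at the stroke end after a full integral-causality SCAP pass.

b3 |Sf1  (Sf1: flow source, stroke at near end)
b1 |J1  (C1: C, integral causality)
b0 |J2  (common-e at J1 fixed by 1)
b2 |R1  (common-e at J2 fixed by 0)

b0 stroke at J2
b1 stroke at J1
b2 stroke at R1
b3 stroke at Sf1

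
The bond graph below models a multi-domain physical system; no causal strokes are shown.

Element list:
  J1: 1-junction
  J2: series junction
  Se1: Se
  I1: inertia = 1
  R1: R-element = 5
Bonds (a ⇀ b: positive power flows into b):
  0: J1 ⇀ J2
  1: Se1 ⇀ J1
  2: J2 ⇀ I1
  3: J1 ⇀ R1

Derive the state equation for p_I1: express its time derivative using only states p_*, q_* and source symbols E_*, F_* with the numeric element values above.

bond 1 →J1  (Se1: effort source, stroke at far end)
bond 2 →I1  (prefer integral on I1)
bond 0 →J2  (J2 flow already set via bond 2)
bond 3 →J1  (J1 flow already set via bond 0)

dp_I1/dt = E_Se1 - 5*p_I1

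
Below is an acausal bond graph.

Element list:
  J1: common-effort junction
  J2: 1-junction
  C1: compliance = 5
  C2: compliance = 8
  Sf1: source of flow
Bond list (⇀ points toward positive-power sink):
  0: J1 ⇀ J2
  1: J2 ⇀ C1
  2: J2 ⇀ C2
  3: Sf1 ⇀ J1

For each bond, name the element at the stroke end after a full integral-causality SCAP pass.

β0 →J1
β1 →J2
β2 →J2
β3 →Sf1

b3 stroke at Sf1  (Sf1 fixes flow; stroke at Sf1)
b0 stroke at J1  (only one effort-in slot at J1)
b1 stroke at J2  (J2 flow already set via bond 0)
b2 stroke at J2  (1-jn J2 has f-setter on 0)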